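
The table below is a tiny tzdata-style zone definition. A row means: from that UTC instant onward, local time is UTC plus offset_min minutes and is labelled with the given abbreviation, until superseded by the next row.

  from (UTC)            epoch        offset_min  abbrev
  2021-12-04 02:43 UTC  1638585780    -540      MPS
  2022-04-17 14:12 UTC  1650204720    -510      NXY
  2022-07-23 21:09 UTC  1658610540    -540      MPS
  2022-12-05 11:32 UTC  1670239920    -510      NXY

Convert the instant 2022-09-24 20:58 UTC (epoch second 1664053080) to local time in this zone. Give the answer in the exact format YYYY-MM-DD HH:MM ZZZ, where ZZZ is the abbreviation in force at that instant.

Query: 2022-09-24 20:58 UTC
Rule 3/4 (MPS, -09:00): 2022-07-23 21:09 UTC ≤ query < 2022-12-05 11:32 UTC
20·60 + 58 - 540 = 718 min
718 = 0·1440 + 718; 718 = 11·60 + 58 → 11:58, same day
→ 2022-09-24 11:58 MPS

2022-09-24 11:58 MPS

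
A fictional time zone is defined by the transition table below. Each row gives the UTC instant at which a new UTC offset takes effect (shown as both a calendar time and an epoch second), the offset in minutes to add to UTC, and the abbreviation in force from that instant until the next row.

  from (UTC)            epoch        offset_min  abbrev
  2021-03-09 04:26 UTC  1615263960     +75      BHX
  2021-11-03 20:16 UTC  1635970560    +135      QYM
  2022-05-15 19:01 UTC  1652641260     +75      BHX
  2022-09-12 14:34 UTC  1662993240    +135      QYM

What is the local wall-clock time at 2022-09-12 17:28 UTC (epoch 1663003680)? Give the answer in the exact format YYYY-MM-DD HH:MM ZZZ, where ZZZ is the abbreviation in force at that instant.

2022-09-12 19:43 QYM

Query: 2022-09-12 17:28 UTC
Rule 4/4 (QYM, +02:15): 2022-09-12 14:34 UTC ≤ query < +∞
17·60 + 28 + 135 = 1183 min
1183 = 0·1440 + 1183; 1183 = 19·60 + 43 → 19:43, same day
→ 2022-09-12 19:43 QYM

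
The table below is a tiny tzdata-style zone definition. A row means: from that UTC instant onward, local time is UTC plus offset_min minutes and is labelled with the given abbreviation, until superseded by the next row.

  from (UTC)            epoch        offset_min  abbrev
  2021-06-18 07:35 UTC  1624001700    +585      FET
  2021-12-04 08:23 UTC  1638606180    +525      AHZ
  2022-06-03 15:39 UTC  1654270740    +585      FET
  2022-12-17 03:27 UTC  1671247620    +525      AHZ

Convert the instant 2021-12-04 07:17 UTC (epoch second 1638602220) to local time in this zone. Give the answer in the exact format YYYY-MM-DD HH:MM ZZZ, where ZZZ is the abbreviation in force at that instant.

Query: 2021-12-04 07:17 UTC
Rule 1/4 (FET, +09:45): 2021-06-18 07:35 UTC ≤ query < 2021-12-04 08:23 UTC
7·60 + 17 + 585 = 1022 min
1022 = 0·1440 + 1022; 1022 = 17·60 + 2 → 17:02, same day
→ 2021-12-04 17:02 FET

2021-12-04 17:02 FET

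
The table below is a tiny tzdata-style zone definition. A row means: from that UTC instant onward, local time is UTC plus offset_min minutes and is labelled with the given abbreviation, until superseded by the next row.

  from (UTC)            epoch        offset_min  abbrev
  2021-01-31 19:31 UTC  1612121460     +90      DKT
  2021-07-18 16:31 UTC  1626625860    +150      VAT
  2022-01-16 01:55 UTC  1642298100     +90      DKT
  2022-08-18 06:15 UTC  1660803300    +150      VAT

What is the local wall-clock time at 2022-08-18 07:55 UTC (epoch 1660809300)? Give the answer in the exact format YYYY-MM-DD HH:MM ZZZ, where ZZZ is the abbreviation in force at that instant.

2022-08-18 10:25 VAT

Query: 2022-08-18 07:55 UTC
Rule 4/4 (VAT, +02:30): 2022-08-18 06:15 UTC ≤ query < +∞
7·60 + 55 + 150 = 625 min
625 = 0·1440 + 625; 625 = 10·60 + 25 → 10:25, same day
→ 2022-08-18 10:25 VAT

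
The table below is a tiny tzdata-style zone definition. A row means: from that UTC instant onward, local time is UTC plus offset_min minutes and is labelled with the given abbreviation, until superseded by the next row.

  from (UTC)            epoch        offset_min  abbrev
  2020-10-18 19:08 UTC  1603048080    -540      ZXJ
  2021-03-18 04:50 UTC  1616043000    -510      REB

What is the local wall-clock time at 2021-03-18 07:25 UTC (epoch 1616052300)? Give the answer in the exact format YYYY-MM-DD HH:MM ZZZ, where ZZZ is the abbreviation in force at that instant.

Query: 2021-03-18 07:25 UTC
Rule 2/2 (REB, -08:30): 2021-03-18 04:50 UTC ≤ query < +∞
7·60 + 25 - 510 = -65 min
-65 = -1·1440 + 1375; 1375 = 22·60 + 55 → 22:55, 2021-03-18 - 1 day = 2021-03-17
→ 2021-03-17 22:55 REB

2021-03-17 22:55 REB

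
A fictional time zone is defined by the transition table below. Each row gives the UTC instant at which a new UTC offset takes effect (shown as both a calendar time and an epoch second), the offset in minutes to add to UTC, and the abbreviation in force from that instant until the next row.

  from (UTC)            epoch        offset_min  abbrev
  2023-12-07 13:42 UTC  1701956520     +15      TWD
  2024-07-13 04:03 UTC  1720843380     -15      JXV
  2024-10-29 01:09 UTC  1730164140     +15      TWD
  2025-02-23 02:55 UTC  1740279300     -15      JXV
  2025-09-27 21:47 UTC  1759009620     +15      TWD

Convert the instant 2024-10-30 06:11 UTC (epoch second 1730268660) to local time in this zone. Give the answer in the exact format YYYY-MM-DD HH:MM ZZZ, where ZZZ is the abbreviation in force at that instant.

2024-10-30 06:26 TWD

Query: 2024-10-30 06:11 UTC
Rule 3/5 (TWD, +00:15): 2024-10-29 01:09 UTC ≤ query < 2025-02-23 02:55 UTC
6·60 + 11 + 15 = 386 min
386 = 0·1440 + 386; 386 = 6·60 + 26 → 06:26, same day
→ 2024-10-30 06:26 TWD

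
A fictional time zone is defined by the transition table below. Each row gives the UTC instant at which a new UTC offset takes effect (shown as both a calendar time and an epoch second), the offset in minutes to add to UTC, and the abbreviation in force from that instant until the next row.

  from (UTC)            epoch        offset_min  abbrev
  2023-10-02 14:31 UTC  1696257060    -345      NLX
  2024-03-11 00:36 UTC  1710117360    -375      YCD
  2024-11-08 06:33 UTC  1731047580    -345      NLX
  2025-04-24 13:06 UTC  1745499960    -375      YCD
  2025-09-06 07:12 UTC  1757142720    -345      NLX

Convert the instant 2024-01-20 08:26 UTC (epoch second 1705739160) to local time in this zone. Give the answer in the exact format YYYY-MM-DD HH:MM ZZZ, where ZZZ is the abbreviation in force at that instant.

Query: 2024-01-20 08:26 UTC
Rule 1/5 (NLX, -05:45): 2023-10-02 14:31 UTC ≤ query < 2024-03-11 00:36 UTC
8·60 + 26 - 345 = 161 min
161 = 0·1440 + 161; 161 = 2·60 + 41 → 02:41, same day
→ 2024-01-20 02:41 NLX

2024-01-20 02:41 NLX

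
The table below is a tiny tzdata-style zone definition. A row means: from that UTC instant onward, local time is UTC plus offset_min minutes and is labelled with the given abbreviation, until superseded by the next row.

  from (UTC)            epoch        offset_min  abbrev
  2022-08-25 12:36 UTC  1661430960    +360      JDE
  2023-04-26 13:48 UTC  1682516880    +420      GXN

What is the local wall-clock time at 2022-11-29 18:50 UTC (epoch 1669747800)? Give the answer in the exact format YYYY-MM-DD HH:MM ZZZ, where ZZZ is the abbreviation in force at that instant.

Query: 2022-11-29 18:50 UTC
Rule 1/2 (JDE, +06:00): 2022-08-25 12:36 UTC ≤ query < 2023-04-26 13:48 UTC
18·60 + 50 + 360 = 1490 min
1490 = 1·1440 + 50; 50 = 0·60 + 50 → 00:50, 2022-11-29 + 1 day = 2022-11-30
→ 2022-11-30 00:50 JDE

2022-11-30 00:50 JDE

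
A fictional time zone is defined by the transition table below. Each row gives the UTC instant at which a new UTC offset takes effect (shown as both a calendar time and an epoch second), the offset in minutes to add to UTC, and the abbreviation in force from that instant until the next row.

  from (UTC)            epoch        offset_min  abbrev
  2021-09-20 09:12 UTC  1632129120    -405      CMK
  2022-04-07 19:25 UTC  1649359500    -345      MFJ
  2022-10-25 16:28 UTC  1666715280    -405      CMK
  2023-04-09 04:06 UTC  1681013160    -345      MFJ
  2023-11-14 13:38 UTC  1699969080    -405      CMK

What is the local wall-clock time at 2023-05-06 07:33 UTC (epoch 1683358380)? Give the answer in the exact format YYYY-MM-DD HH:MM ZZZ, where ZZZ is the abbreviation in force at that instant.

Query: 2023-05-06 07:33 UTC
Rule 4/5 (MFJ, -05:45): 2023-04-09 04:06 UTC ≤ query < 2023-11-14 13:38 UTC
7·60 + 33 - 345 = 108 min
108 = 0·1440 + 108; 108 = 1·60 + 48 → 01:48, same day
→ 2023-05-06 01:48 MFJ

2023-05-06 01:48 MFJ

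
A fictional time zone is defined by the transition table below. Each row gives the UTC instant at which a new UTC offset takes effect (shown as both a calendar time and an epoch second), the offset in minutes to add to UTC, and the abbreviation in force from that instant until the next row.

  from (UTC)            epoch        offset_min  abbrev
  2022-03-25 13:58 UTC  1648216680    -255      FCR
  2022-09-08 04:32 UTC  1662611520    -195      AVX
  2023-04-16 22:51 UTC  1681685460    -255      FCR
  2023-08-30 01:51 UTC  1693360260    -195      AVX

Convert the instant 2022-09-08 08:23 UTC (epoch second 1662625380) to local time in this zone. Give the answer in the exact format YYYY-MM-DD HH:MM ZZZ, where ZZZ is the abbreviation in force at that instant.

2022-09-08 05:08 AVX

Query: 2022-09-08 08:23 UTC
Rule 2/4 (AVX, -03:15): 2022-09-08 04:32 UTC ≤ query < 2023-04-16 22:51 UTC
8·60 + 23 - 195 = 308 min
308 = 0·1440 + 308; 308 = 5·60 + 8 → 05:08, same day
→ 2022-09-08 05:08 AVX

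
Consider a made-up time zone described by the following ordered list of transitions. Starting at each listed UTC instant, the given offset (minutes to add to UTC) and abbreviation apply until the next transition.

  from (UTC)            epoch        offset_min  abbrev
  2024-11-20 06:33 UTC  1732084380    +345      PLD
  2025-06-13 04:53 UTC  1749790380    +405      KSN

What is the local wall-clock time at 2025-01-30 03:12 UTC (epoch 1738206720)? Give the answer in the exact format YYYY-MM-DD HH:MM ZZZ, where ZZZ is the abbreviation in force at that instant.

Query: 2025-01-30 03:12 UTC
Rule 1/2 (PLD, +05:45): 2024-11-20 06:33 UTC ≤ query < 2025-06-13 04:53 UTC
3·60 + 12 + 345 = 537 min
537 = 0·1440 + 537; 537 = 8·60 + 57 → 08:57, same day
→ 2025-01-30 08:57 PLD

2025-01-30 08:57 PLD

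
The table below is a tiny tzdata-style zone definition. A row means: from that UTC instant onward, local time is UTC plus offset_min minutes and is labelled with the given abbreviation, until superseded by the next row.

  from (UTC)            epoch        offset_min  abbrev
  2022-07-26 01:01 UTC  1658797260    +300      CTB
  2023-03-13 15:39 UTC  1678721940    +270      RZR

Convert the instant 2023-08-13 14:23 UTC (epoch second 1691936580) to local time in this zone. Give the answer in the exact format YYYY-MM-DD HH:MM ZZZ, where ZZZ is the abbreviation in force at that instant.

Query: 2023-08-13 14:23 UTC
Rule 2/2 (RZR, +04:30): 2023-03-13 15:39 UTC ≤ query < +∞
14·60 + 23 + 270 = 1133 min
1133 = 0·1440 + 1133; 1133 = 18·60 + 53 → 18:53, same day
→ 2023-08-13 18:53 RZR

2023-08-13 18:53 RZR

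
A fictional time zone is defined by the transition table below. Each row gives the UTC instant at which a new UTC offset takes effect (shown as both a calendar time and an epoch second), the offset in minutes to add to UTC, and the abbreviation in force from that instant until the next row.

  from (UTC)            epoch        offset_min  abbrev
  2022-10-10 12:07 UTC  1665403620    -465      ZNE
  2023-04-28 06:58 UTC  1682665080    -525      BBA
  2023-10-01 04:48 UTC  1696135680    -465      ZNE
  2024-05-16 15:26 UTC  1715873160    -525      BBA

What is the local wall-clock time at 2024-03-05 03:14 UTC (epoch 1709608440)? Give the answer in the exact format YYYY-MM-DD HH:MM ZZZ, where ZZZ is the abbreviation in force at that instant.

Query: 2024-03-05 03:14 UTC
Rule 3/4 (ZNE, -07:45): 2023-10-01 04:48 UTC ≤ query < 2024-05-16 15:26 UTC
3·60 + 14 - 465 = -271 min
-271 = -1·1440 + 1169; 1169 = 19·60 + 29 → 19:29, 2024-03-05 - 1 day = 2024-03-04
→ 2024-03-04 19:29 ZNE

2024-03-04 19:29 ZNE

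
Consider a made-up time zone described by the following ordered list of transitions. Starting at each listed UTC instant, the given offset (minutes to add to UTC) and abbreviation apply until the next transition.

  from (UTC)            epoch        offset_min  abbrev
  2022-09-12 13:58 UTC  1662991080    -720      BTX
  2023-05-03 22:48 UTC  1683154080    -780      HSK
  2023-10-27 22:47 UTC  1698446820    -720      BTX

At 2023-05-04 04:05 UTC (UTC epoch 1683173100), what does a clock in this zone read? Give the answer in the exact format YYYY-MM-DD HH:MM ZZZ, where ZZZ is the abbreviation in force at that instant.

Query: 2023-05-04 04:05 UTC
Rule 2/3 (HSK, -13:00): 2023-05-03 22:48 UTC ≤ query < 2023-10-27 22:47 UTC
4·60 + 5 - 780 = -535 min
-535 = -1·1440 + 905; 905 = 15·60 + 5 → 15:05, 2023-05-04 - 1 day = 2023-05-03
→ 2023-05-03 15:05 HSK

2023-05-03 15:05 HSK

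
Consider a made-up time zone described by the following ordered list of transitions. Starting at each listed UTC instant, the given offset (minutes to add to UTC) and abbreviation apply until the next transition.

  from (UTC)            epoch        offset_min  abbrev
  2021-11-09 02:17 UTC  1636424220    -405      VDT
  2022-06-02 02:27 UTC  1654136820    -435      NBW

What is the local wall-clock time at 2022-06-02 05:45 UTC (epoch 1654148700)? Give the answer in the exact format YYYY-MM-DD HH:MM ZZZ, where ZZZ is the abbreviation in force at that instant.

Query: 2022-06-02 05:45 UTC
Rule 2/2 (NBW, -07:15): 2022-06-02 02:27 UTC ≤ query < +∞
5·60 + 45 - 435 = -90 min
-90 = -1·1440 + 1350; 1350 = 22·60 + 30 → 22:30, 2022-06-02 - 1 day = 2022-06-01
→ 2022-06-01 22:30 NBW

2022-06-01 22:30 NBW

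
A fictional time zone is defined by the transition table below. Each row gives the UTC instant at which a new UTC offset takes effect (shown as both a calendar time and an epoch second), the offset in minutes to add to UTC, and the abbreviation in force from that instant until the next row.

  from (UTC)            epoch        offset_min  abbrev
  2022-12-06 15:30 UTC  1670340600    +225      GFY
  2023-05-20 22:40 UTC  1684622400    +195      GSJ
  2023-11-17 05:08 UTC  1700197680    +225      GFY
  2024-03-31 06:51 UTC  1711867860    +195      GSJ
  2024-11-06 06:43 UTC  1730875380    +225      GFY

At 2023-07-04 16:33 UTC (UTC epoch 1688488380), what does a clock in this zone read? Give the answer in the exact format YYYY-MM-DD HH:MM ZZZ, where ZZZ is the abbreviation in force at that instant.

Query: 2023-07-04 16:33 UTC
Rule 2/5 (GSJ, +03:15): 2023-05-20 22:40 UTC ≤ query < 2023-11-17 05:08 UTC
16·60 + 33 + 195 = 1188 min
1188 = 0·1440 + 1188; 1188 = 19·60 + 48 → 19:48, same day
→ 2023-07-04 19:48 GSJ

2023-07-04 19:48 GSJ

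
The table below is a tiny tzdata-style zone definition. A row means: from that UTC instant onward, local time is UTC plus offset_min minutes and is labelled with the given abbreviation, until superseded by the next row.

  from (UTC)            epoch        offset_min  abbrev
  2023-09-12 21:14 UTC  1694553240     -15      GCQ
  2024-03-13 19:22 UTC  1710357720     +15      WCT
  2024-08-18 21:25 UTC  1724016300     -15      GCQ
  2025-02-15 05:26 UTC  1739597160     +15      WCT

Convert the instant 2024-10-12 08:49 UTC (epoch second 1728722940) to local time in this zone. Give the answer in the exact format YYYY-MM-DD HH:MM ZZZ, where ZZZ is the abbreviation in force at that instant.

2024-10-12 08:34 GCQ

Query: 2024-10-12 08:49 UTC
Rule 3/4 (GCQ, -00:15): 2024-08-18 21:25 UTC ≤ query < 2025-02-15 05:26 UTC
8·60 + 49 - 15 = 514 min
514 = 0·1440 + 514; 514 = 8·60 + 34 → 08:34, same day
→ 2024-10-12 08:34 GCQ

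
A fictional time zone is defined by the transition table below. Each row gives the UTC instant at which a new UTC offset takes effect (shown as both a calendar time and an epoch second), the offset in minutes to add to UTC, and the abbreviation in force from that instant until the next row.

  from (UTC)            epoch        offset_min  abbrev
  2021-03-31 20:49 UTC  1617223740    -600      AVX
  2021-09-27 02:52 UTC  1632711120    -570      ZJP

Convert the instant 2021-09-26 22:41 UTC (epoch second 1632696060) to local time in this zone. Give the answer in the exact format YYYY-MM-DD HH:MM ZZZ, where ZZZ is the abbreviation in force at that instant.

2021-09-26 12:41 AVX

Query: 2021-09-26 22:41 UTC
Rule 1/2 (AVX, -10:00): 2021-03-31 20:49 UTC ≤ query < 2021-09-27 02:52 UTC
22·60 + 41 - 600 = 761 min
761 = 0·1440 + 761; 761 = 12·60 + 41 → 12:41, same day
→ 2021-09-26 12:41 AVX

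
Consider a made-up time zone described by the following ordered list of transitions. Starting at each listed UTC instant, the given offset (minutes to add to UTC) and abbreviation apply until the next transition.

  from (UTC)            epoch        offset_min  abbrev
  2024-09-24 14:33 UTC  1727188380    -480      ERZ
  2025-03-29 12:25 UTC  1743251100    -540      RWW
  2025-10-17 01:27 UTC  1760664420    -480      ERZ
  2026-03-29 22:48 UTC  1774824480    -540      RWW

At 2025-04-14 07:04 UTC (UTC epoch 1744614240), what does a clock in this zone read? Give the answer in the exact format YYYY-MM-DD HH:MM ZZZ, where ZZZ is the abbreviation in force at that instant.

2025-04-13 22:04 RWW

Query: 2025-04-14 07:04 UTC
Rule 2/4 (RWW, -09:00): 2025-03-29 12:25 UTC ≤ query < 2025-10-17 01:27 UTC
7·60 + 4 - 540 = -116 min
-116 = -1·1440 + 1324; 1324 = 22·60 + 4 → 22:04, 2025-04-14 - 1 day = 2025-04-13
→ 2025-04-13 22:04 RWW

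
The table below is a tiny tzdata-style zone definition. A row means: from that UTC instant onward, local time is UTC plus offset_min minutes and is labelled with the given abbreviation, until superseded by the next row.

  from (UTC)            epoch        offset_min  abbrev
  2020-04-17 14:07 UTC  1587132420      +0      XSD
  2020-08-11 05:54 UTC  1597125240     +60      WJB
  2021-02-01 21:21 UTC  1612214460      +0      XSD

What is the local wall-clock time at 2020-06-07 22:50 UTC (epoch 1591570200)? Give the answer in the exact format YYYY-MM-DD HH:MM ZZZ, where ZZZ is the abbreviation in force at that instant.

2020-06-07 22:50 XSD

Query: 2020-06-07 22:50 UTC
Rule 1/3 (XSD, +00:00): 2020-04-17 14:07 UTC ≤ query < 2020-08-11 05:54 UTC
22·60 + 50 + 0 = 1370 min
1370 = 0·1440 + 1370; 1370 = 22·60 + 50 → 22:50, same day
→ 2020-06-07 22:50 XSD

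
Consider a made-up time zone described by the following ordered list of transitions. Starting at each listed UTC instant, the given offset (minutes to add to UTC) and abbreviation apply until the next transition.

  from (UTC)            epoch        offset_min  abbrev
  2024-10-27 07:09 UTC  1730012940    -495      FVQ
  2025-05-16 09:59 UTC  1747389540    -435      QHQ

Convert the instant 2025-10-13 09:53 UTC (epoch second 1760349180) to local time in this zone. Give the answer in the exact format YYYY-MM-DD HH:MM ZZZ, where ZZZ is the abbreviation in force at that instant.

2025-10-13 02:38 QHQ

Query: 2025-10-13 09:53 UTC
Rule 2/2 (QHQ, -07:15): 2025-05-16 09:59 UTC ≤ query < +∞
9·60 + 53 - 435 = 158 min
158 = 0·1440 + 158; 158 = 2·60 + 38 → 02:38, same day
→ 2025-10-13 02:38 QHQ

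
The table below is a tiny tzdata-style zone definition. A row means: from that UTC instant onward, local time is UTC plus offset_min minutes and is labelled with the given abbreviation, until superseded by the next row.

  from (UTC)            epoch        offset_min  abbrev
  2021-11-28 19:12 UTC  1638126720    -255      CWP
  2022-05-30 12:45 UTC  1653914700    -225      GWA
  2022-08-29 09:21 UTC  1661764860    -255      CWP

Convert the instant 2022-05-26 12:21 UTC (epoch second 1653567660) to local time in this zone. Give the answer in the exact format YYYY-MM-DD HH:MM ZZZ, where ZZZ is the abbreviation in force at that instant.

Query: 2022-05-26 12:21 UTC
Rule 1/3 (CWP, -04:15): 2021-11-28 19:12 UTC ≤ query < 2022-05-30 12:45 UTC
12·60 + 21 - 255 = 486 min
486 = 0·1440 + 486; 486 = 8·60 + 6 → 08:06, same day
→ 2022-05-26 08:06 CWP

2022-05-26 08:06 CWP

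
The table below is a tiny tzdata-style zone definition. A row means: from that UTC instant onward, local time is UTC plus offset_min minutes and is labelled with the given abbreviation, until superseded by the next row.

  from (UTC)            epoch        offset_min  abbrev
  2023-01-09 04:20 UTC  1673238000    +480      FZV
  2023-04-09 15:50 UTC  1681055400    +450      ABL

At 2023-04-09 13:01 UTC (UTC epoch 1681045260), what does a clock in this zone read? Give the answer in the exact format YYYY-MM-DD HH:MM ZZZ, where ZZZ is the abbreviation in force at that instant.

Query: 2023-04-09 13:01 UTC
Rule 1/2 (FZV, +08:00): 2023-01-09 04:20 UTC ≤ query < 2023-04-09 15:50 UTC
13·60 + 1 + 480 = 1261 min
1261 = 0·1440 + 1261; 1261 = 21·60 + 1 → 21:01, same day
→ 2023-04-09 21:01 FZV

2023-04-09 21:01 FZV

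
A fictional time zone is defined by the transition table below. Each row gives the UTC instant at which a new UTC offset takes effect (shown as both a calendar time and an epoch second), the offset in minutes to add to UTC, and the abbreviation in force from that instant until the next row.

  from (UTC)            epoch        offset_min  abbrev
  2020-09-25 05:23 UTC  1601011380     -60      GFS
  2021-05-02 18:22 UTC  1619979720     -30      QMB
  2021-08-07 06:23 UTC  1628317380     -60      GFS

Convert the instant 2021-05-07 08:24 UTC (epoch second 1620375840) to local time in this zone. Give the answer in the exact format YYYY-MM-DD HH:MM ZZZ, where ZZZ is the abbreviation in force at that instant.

2021-05-07 07:54 QMB

Query: 2021-05-07 08:24 UTC
Rule 2/3 (QMB, -00:30): 2021-05-02 18:22 UTC ≤ query < 2021-08-07 06:23 UTC
8·60 + 24 - 30 = 474 min
474 = 0·1440 + 474; 474 = 7·60 + 54 → 07:54, same day
→ 2021-05-07 07:54 QMB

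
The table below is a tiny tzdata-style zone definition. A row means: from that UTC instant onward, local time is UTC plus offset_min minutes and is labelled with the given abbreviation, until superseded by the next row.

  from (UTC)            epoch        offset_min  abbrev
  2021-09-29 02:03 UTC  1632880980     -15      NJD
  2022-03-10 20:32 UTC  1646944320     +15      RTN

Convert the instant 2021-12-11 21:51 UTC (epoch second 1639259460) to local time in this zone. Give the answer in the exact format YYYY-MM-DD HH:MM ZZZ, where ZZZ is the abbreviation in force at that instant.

Query: 2021-12-11 21:51 UTC
Rule 1/2 (NJD, -00:15): 2021-09-29 02:03 UTC ≤ query < 2022-03-10 20:32 UTC
21·60 + 51 - 15 = 1296 min
1296 = 0·1440 + 1296; 1296 = 21·60 + 36 → 21:36, same day
→ 2021-12-11 21:36 NJD

2021-12-11 21:36 NJD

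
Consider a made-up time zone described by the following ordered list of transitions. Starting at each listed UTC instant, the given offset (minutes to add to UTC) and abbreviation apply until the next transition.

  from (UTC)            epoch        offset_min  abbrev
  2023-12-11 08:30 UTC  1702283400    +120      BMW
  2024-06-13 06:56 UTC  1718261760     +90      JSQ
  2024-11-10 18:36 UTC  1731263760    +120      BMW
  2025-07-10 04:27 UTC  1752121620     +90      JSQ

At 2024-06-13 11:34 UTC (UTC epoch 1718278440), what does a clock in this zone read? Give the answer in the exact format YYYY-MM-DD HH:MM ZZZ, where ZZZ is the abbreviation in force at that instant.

2024-06-13 13:04 JSQ

Query: 2024-06-13 11:34 UTC
Rule 2/4 (JSQ, +01:30): 2024-06-13 06:56 UTC ≤ query < 2024-11-10 18:36 UTC
11·60 + 34 + 90 = 784 min
784 = 0·1440 + 784; 784 = 13·60 + 4 → 13:04, same day
→ 2024-06-13 13:04 JSQ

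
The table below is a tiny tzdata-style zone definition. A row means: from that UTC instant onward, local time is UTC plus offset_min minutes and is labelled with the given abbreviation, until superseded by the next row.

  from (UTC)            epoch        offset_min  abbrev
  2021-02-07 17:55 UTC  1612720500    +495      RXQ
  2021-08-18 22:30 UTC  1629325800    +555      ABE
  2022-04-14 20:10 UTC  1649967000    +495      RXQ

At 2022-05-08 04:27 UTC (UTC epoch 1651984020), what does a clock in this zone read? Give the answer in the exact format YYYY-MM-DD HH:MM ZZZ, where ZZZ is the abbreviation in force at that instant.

2022-05-08 12:42 RXQ

Query: 2022-05-08 04:27 UTC
Rule 3/3 (RXQ, +08:15): 2022-04-14 20:10 UTC ≤ query < +∞
4·60 + 27 + 495 = 762 min
762 = 0·1440 + 762; 762 = 12·60 + 42 → 12:42, same day
→ 2022-05-08 12:42 RXQ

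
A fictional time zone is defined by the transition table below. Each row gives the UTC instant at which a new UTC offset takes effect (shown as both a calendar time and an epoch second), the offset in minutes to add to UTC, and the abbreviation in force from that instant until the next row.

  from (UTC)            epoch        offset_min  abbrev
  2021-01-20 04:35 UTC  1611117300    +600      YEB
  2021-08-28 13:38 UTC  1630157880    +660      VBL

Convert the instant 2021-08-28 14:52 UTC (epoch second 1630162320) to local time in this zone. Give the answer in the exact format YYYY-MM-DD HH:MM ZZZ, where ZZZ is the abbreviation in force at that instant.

Query: 2021-08-28 14:52 UTC
Rule 2/2 (VBL, +11:00): 2021-08-28 13:38 UTC ≤ query < +∞
14·60 + 52 + 660 = 1552 min
1552 = 1·1440 + 112; 112 = 1·60 + 52 → 01:52, 2021-08-28 + 1 day = 2021-08-29
→ 2021-08-29 01:52 VBL

2021-08-29 01:52 VBL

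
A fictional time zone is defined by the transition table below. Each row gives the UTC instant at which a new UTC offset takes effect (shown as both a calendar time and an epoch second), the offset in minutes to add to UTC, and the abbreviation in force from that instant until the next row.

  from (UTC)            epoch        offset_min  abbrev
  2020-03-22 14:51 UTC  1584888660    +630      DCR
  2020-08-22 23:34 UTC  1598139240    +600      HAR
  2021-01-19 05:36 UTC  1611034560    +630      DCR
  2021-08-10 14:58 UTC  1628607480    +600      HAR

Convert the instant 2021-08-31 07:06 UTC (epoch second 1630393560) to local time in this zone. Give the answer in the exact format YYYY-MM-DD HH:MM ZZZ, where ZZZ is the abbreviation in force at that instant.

2021-08-31 17:06 HAR

Query: 2021-08-31 07:06 UTC
Rule 4/4 (HAR, +10:00): 2021-08-10 14:58 UTC ≤ query < +∞
7·60 + 6 + 600 = 1026 min
1026 = 0·1440 + 1026; 1026 = 17·60 + 6 → 17:06, same day
→ 2021-08-31 17:06 HAR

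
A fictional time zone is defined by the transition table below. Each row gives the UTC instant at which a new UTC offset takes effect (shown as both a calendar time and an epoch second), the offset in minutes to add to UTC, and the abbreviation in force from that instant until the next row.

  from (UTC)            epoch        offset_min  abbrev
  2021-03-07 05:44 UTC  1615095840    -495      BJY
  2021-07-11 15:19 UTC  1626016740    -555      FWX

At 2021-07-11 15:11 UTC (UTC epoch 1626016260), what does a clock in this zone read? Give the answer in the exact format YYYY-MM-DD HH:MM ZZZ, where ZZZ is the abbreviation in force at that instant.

Query: 2021-07-11 15:11 UTC
Rule 1/2 (BJY, -08:15): 2021-03-07 05:44 UTC ≤ query < 2021-07-11 15:19 UTC
15·60 + 11 - 495 = 416 min
416 = 0·1440 + 416; 416 = 6·60 + 56 → 06:56, same day
→ 2021-07-11 06:56 BJY

2021-07-11 06:56 BJY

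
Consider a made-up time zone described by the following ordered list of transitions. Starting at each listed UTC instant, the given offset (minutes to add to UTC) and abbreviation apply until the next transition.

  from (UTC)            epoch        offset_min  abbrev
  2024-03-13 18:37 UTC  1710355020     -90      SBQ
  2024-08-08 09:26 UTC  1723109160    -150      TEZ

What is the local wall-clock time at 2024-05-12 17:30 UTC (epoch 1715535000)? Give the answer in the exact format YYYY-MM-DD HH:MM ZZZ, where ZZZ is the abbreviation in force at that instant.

Query: 2024-05-12 17:30 UTC
Rule 1/2 (SBQ, -01:30): 2024-03-13 18:37 UTC ≤ query < 2024-08-08 09:26 UTC
17·60 + 30 - 90 = 960 min
960 = 0·1440 + 960; 960 = 16·60 + 0 → 16:00, same day
→ 2024-05-12 16:00 SBQ

2024-05-12 16:00 SBQ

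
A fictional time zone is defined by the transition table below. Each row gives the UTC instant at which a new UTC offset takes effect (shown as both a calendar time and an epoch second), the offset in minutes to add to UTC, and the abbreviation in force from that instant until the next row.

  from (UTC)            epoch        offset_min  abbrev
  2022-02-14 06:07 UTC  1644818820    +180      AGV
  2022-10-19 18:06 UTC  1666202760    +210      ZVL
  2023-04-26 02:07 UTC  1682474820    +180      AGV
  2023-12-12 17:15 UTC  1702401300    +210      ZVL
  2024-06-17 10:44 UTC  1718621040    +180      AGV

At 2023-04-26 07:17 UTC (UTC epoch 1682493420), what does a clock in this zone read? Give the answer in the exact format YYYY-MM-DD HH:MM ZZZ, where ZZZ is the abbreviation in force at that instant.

2023-04-26 10:17 AGV

Query: 2023-04-26 07:17 UTC
Rule 3/5 (AGV, +03:00): 2023-04-26 02:07 UTC ≤ query < 2023-12-12 17:15 UTC
7·60 + 17 + 180 = 617 min
617 = 0·1440 + 617; 617 = 10·60 + 17 → 10:17, same day
→ 2023-04-26 10:17 AGV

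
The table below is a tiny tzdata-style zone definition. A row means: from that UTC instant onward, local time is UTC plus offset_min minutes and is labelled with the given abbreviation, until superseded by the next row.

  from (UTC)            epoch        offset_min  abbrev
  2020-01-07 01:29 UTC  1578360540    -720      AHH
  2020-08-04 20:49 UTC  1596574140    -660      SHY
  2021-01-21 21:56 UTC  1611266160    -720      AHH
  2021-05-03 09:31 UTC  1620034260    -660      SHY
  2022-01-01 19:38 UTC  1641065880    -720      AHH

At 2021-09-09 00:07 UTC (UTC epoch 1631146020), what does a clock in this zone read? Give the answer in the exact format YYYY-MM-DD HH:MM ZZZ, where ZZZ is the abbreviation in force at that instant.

Query: 2021-09-09 00:07 UTC
Rule 4/5 (SHY, -11:00): 2021-05-03 09:31 UTC ≤ query < 2022-01-01 19:38 UTC
0·60 + 7 - 660 = -653 min
-653 = -1·1440 + 787; 787 = 13·60 + 7 → 13:07, 2021-09-09 - 1 day = 2021-09-08
→ 2021-09-08 13:07 SHY

2021-09-08 13:07 SHY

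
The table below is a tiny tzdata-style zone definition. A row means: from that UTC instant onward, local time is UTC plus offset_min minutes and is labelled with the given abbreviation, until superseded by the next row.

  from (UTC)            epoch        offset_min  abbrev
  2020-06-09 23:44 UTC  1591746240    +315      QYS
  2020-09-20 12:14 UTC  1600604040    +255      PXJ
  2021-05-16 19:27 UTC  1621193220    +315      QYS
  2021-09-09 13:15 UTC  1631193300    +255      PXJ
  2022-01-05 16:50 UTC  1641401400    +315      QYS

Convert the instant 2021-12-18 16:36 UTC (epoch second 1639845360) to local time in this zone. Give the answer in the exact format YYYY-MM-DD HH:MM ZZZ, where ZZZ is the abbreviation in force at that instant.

Query: 2021-12-18 16:36 UTC
Rule 4/5 (PXJ, +04:15): 2021-09-09 13:15 UTC ≤ query < 2022-01-05 16:50 UTC
16·60 + 36 + 255 = 1251 min
1251 = 0·1440 + 1251; 1251 = 20·60 + 51 → 20:51, same day
→ 2021-12-18 20:51 PXJ

2021-12-18 20:51 PXJ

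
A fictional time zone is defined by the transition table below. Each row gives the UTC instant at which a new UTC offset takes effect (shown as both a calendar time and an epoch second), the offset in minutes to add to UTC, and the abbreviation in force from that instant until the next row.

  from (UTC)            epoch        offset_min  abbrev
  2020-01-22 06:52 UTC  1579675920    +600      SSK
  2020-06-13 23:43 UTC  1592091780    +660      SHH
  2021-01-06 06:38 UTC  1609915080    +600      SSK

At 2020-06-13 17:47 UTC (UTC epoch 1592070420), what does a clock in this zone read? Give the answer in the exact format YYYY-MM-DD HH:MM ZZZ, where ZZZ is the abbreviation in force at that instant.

2020-06-14 03:47 SSK

Query: 2020-06-13 17:47 UTC
Rule 1/3 (SSK, +10:00): 2020-01-22 06:52 UTC ≤ query < 2020-06-13 23:43 UTC
17·60 + 47 + 600 = 1667 min
1667 = 1·1440 + 227; 227 = 3·60 + 47 → 03:47, 2020-06-13 + 1 day = 2020-06-14
→ 2020-06-14 03:47 SSK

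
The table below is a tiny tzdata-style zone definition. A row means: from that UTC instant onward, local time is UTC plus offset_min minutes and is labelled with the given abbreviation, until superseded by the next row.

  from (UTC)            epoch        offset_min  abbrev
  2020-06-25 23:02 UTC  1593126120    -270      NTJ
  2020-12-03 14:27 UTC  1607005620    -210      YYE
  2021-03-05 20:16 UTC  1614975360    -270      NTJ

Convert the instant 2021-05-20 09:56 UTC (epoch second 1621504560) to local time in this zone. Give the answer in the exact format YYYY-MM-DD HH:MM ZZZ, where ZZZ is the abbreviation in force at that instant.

2021-05-20 05:26 NTJ

Query: 2021-05-20 09:56 UTC
Rule 3/3 (NTJ, -04:30): 2021-03-05 20:16 UTC ≤ query < +∞
9·60 + 56 - 270 = 326 min
326 = 0·1440 + 326; 326 = 5·60 + 26 → 05:26, same day
→ 2021-05-20 05:26 NTJ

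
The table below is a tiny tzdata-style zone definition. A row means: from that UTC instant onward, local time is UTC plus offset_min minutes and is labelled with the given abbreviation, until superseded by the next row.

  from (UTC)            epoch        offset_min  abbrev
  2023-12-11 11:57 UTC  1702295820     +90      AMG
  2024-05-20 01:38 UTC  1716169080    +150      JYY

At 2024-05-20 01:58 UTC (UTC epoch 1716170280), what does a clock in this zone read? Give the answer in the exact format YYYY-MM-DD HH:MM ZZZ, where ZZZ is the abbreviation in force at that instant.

Query: 2024-05-20 01:58 UTC
Rule 2/2 (JYY, +02:30): 2024-05-20 01:38 UTC ≤ query < +∞
1·60 + 58 + 150 = 268 min
268 = 0·1440 + 268; 268 = 4·60 + 28 → 04:28, same day
→ 2024-05-20 04:28 JYY

2024-05-20 04:28 JYY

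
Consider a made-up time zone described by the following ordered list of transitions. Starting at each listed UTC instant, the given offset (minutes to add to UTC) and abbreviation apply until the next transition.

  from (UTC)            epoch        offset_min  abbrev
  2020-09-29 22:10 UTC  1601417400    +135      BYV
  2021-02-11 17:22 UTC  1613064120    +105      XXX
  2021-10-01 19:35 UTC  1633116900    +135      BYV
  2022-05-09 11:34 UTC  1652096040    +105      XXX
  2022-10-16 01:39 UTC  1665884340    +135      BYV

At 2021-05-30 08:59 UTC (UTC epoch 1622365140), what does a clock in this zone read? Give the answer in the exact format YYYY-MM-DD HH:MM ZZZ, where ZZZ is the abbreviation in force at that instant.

2021-05-30 10:44 XXX

Query: 2021-05-30 08:59 UTC
Rule 2/5 (XXX, +01:45): 2021-02-11 17:22 UTC ≤ query < 2021-10-01 19:35 UTC
8·60 + 59 + 105 = 644 min
644 = 0·1440 + 644; 644 = 10·60 + 44 → 10:44, same day
→ 2021-05-30 10:44 XXX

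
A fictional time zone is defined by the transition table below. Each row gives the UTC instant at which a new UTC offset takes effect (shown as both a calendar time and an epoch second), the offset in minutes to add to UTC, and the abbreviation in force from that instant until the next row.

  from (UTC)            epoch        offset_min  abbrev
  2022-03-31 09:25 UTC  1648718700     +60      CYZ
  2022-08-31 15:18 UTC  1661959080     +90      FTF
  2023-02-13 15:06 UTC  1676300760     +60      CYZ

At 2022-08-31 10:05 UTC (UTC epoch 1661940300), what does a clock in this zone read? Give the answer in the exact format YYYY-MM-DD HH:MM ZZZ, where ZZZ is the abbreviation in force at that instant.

Query: 2022-08-31 10:05 UTC
Rule 1/3 (CYZ, +01:00): 2022-03-31 09:25 UTC ≤ query < 2022-08-31 15:18 UTC
10·60 + 5 + 60 = 665 min
665 = 0·1440 + 665; 665 = 11·60 + 5 → 11:05, same day
→ 2022-08-31 11:05 CYZ

2022-08-31 11:05 CYZ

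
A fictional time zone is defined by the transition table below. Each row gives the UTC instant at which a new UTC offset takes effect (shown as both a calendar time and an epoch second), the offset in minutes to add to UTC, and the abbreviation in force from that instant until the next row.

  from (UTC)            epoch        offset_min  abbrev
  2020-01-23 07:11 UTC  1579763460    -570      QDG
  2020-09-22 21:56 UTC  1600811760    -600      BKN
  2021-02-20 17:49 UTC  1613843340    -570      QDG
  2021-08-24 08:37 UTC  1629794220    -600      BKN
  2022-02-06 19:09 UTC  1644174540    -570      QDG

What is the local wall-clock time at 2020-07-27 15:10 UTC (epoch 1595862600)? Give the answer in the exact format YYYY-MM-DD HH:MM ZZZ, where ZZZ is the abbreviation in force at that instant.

Query: 2020-07-27 15:10 UTC
Rule 1/5 (QDG, -09:30): 2020-01-23 07:11 UTC ≤ query < 2020-09-22 21:56 UTC
15·60 + 10 - 570 = 340 min
340 = 0·1440 + 340; 340 = 5·60 + 40 → 05:40, same day
→ 2020-07-27 05:40 QDG

2020-07-27 05:40 QDG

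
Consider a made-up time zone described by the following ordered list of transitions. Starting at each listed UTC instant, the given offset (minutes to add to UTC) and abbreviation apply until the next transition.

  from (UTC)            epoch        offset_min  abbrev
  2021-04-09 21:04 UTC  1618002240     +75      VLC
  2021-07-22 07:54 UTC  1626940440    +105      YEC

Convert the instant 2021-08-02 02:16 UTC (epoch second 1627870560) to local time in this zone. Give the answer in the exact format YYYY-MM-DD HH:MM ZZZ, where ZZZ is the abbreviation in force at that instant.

Query: 2021-08-02 02:16 UTC
Rule 2/2 (YEC, +01:45): 2021-07-22 07:54 UTC ≤ query < +∞
2·60 + 16 + 105 = 241 min
241 = 0·1440 + 241; 241 = 4·60 + 1 → 04:01, same day
→ 2021-08-02 04:01 YEC

2021-08-02 04:01 YEC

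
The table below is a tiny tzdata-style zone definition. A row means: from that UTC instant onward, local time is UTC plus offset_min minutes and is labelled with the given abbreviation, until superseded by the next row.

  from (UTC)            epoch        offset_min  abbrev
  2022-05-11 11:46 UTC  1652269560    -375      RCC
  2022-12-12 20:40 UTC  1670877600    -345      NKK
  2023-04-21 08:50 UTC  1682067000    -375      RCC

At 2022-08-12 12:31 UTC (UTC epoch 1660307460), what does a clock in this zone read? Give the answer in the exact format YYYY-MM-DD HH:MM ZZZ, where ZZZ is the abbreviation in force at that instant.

2022-08-12 06:16 RCC

Query: 2022-08-12 12:31 UTC
Rule 1/3 (RCC, -06:15): 2022-05-11 11:46 UTC ≤ query < 2022-12-12 20:40 UTC
12·60 + 31 - 375 = 376 min
376 = 0·1440 + 376; 376 = 6·60 + 16 → 06:16, same day
→ 2022-08-12 06:16 RCC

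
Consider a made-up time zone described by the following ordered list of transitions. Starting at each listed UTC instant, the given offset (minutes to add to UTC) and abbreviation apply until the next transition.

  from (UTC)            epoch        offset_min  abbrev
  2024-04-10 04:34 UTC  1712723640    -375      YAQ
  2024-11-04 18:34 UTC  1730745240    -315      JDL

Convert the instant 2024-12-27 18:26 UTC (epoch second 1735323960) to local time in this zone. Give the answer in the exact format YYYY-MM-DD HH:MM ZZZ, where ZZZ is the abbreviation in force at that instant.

2024-12-27 13:11 JDL

Query: 2024-12-27 18:26 UTC
Rule 2/2 (JDL, -05:15): 2024-11-04 18:34 UTC ≤ query < +∞
18·60 + 26 - 315 = 791 min
791 = 0·1440 + 791; 791 = 13·60 + 11 → 13:11, same day
→ 2024-12-27 13:11 JDL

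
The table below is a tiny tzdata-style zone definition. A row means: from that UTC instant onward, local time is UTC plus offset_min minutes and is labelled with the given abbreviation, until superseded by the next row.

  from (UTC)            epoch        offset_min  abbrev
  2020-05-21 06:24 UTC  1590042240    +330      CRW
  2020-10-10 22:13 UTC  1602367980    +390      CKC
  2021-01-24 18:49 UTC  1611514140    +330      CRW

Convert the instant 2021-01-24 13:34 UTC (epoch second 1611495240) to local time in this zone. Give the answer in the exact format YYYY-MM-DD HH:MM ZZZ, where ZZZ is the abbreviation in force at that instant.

2021-01-24 20:04 CKC

Query: 2021-01-24 13:34 UTC
Rule 2/3 (CKC, +06:30): 2020-10-10 22:13 UTC ≤ query < 2021-01-24 18:49 UTC
13·60 + 34 + 390 = 1204 min
1204 = 0·1440 + 1204; 1204 = 20·60 + 4 → 20:04, same day
→ 2021-01-24 20:04 CKC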